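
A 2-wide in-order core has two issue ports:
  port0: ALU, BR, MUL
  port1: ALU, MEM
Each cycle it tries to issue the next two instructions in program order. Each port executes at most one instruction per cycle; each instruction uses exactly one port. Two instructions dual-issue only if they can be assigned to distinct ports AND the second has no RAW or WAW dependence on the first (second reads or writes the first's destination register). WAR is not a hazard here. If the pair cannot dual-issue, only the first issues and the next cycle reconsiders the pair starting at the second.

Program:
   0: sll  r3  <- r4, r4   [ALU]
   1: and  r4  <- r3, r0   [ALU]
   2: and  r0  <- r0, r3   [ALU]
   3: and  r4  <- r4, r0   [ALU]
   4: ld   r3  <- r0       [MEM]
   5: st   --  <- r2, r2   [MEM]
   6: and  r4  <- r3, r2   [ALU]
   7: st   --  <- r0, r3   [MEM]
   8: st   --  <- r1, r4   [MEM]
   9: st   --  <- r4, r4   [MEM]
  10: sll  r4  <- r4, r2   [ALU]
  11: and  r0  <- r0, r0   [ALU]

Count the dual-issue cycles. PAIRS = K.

PAIRS = 4

#0 head=0: sll i0 RAW r3
#1 head=1: and and i1/i2 pair
#2 head=3: and ld i3/i4 pair
#3 head=5: st and i5/i6 pair
#4 head=7: st i7 no-port MEM/MEM
#5 head=8: st i8 no-port MEM/MEM
#6 head=9: st sll i9/i10 pair
#7 head=11: and i11 tail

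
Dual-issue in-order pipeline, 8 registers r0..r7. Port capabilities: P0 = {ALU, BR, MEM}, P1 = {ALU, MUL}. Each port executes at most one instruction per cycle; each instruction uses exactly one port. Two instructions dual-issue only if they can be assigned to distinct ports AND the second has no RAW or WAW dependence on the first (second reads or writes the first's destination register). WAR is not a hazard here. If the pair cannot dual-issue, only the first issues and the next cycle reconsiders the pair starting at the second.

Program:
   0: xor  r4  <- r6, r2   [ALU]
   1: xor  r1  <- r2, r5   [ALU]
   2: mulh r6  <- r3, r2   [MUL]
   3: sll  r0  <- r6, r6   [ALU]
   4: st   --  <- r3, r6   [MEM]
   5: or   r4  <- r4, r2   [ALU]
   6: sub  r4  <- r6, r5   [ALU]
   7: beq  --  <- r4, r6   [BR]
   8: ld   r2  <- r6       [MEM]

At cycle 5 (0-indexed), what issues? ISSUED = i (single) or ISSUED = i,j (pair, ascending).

c0: i0,i1 xor+xor  dual
c1: i2 mulh  RAW r6
c2: i3,i4 sll+st  dual
c3: i5 or  WAW r4
c4: i6 sub  RAW r4
c5: i7 beq  no-port BR/MEM
c6: i8 ld  tail

ISSUED = 7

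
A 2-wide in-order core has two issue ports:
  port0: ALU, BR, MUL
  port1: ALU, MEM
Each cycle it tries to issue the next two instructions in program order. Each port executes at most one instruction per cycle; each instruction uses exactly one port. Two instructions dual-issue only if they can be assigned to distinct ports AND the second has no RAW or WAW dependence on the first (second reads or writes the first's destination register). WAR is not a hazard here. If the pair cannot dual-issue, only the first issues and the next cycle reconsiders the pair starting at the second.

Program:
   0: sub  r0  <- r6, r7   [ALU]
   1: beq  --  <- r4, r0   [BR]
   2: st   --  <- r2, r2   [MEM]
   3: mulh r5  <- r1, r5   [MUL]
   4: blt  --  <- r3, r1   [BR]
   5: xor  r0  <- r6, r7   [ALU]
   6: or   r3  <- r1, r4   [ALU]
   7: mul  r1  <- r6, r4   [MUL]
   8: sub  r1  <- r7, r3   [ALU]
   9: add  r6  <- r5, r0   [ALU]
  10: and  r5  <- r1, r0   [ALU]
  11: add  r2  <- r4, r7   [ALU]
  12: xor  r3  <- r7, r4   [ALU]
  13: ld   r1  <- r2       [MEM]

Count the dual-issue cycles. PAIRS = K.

  cy0 -> i0 (sub) RAW r0
  cy1 -> i1&i2 (beq+st) pair
  cy2 -> i3 (mulh) no-port MUL/BR
  cy3 -> i4&i5 (blt+xor) pair
  cy4 -> i6&i7 (or+mul) pair
  cy5 -> i8&i9 (sub+add) pair
  cy6 -> i10&i11 (and+add) pair
  cy7 -> i12&i13 (xor+ld) pair

PAIRS = 6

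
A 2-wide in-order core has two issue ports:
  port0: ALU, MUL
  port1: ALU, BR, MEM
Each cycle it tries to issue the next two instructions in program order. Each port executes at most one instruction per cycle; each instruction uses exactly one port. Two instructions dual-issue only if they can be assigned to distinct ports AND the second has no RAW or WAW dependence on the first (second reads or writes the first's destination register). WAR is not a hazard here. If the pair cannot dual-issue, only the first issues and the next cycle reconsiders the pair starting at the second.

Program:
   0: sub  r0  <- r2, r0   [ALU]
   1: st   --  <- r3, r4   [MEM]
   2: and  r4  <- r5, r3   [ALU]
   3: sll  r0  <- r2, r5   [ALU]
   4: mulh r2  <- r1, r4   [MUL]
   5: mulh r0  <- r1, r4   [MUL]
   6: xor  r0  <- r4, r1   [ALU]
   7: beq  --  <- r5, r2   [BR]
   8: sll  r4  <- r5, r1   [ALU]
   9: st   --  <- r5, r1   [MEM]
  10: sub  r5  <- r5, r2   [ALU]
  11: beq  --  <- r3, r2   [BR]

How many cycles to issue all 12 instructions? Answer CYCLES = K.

CYCLES = 7

  cy0 -> i0+i1 (sub/st) dual
  cy1 -> i2+i3 (and/sll) dual
  cy2 -> i4 (mulh) no-port MUL/MUL
  cy3 -> i5 (mulh) WAW r0
  cy4 -> i6+i7 (xor/beq) dual
  cy5 -> i8+i9 (sll/st) dual
  cy6 -> i10+i11 (sub/beq) dual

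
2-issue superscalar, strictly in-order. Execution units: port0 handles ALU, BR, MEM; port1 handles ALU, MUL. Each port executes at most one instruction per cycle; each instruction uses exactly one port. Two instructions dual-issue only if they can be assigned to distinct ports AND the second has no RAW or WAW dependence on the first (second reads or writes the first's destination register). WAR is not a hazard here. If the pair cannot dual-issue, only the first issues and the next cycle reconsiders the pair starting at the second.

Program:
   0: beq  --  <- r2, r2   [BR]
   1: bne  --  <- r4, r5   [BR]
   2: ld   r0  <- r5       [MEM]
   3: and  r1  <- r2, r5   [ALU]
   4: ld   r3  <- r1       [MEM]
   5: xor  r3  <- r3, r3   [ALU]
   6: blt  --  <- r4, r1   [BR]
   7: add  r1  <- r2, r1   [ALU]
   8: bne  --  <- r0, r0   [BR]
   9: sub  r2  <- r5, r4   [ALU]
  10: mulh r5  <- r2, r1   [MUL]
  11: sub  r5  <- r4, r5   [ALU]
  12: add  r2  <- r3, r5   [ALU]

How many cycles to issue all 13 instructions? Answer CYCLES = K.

c0: i0 beq.BR  no-port BR/BR
c1: i1 bne.BR  no-port BR/MEM
c2: i2+i3 ld.MEM;and.ALU  2-wide
c3: i4 ld.MEM  RAW+WAW r3
c4: i5+i6 xor.ALU;blt.BR  2-wide
c5: i7+i8 add.ALU;bne.BR  2-wide
c6: i9 sub.ALU  RAW r2
c7: i10 mulh.MUL  RAW+WAW r5
c8: i11 sub.ALU  RAW r5
c9: i12 add.ALU  tail

CYCLES = 10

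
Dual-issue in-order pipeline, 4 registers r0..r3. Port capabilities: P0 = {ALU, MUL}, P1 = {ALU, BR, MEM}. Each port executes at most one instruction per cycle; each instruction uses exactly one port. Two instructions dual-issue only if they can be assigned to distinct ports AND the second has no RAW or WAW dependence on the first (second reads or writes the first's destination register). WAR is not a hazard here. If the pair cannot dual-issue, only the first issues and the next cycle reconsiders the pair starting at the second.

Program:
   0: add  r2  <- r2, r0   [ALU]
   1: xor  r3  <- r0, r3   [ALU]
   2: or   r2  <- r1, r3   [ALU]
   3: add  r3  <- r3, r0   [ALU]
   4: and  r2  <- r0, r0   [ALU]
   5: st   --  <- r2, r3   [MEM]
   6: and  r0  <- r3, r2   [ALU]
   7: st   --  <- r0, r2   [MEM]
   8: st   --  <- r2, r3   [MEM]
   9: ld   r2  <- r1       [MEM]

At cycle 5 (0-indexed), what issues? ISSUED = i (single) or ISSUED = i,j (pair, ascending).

  cy0 -> i0,i1 (add;xor) pair
  cy1 -> i2,i3 (or;add) pair
  cy2 -> i4 (and) RAW r2
  cy3 -> i5,i6 (st;and) pair
  cy4 -> i7 (st) no-port MEM/MEM
  cy5 -> i8 (st) no-port MEM/MEM
  cy6 -> i9 (ld) tail

ISSUED = 8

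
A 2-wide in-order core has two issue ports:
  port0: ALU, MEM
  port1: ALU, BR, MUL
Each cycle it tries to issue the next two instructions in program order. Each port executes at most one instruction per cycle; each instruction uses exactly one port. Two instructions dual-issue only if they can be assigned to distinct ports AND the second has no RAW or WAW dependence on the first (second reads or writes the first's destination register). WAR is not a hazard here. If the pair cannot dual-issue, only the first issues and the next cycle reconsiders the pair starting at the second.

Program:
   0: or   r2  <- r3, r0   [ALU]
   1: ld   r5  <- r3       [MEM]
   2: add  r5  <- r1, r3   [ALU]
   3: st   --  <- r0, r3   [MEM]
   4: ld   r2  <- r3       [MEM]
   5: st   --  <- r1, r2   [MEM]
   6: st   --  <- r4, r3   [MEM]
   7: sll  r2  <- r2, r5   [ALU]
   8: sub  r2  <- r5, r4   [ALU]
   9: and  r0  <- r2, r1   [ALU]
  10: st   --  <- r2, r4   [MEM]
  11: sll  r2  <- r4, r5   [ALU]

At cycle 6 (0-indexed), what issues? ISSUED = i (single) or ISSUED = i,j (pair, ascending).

ISSUED = 9,10

c0: i0&i1 or ld  pair
c1: i2&i3 add st  pair
c2: i4 ld  no-port MEM/MEM
c3: i5 st  no-port MEM/MEM
c4: i6&i7 st sll  pair
c5: i8 sub  RAW r2
c6: i9&i10 and st  pair
c7: i11 sll  tail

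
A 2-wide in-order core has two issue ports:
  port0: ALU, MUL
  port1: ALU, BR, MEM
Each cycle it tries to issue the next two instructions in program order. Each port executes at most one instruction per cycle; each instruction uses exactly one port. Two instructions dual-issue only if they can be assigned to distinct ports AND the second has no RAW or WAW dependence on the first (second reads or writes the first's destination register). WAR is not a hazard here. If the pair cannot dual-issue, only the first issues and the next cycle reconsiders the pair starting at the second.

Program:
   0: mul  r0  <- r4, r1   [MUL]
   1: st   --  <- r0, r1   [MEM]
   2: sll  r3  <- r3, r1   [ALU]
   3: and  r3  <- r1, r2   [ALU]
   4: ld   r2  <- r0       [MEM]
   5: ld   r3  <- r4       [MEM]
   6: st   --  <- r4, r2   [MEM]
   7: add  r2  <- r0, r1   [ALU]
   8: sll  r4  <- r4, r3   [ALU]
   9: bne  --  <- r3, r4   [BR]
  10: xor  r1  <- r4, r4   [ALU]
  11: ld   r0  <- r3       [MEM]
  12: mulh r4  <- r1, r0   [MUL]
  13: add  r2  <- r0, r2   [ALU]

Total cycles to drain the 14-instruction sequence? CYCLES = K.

CYCLES = 9

0. mul.MUL @i0  | RAW r0
1. st.MEM;sll.ALU @i1/i2  | dual
2. and.ALU;ld.MEM @i3/i4  | dual
3. ld.MEM @i5  | no-port MEM/MEM
4. st.MEM;add.ALU @i6/i7  | dual
5. sll.ALU @i8  | RAW r4
6. bne.BR;xor.ALU @i9/i10  | dual
7. ld.MEM @i11  | RAW r0
8. mulh.MUL;add.ALU @i12/i13  | dual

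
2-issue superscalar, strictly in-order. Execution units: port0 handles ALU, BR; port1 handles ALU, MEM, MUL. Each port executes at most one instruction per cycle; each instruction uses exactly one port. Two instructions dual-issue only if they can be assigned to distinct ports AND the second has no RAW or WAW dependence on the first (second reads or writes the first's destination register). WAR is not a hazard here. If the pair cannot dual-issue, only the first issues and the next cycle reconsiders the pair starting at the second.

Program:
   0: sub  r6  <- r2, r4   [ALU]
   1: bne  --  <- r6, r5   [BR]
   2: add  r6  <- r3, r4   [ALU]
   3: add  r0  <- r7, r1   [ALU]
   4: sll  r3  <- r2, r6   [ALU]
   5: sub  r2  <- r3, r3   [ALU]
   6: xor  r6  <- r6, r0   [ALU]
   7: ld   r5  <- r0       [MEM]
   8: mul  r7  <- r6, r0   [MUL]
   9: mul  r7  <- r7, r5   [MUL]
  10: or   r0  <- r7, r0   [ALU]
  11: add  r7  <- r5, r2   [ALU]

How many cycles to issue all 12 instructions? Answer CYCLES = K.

CYCLES = 8

c0: i0 sub.ALU  RAW r6
c1: i1+i2 bne.BR add.ALU  pair
c2: i3+i4 add.ALU sll.ALU  pair
c3: i5+i6 sub.ALU xor.ALU  pair
c4: i7 ld.MEM  no-port MEM/MUL
c5: i8 mul.MUL  no-port MUL/MUL
c6: i9 mul.MUL  RAW r7
c7: i10+i11 or.ALU add.ALU  pair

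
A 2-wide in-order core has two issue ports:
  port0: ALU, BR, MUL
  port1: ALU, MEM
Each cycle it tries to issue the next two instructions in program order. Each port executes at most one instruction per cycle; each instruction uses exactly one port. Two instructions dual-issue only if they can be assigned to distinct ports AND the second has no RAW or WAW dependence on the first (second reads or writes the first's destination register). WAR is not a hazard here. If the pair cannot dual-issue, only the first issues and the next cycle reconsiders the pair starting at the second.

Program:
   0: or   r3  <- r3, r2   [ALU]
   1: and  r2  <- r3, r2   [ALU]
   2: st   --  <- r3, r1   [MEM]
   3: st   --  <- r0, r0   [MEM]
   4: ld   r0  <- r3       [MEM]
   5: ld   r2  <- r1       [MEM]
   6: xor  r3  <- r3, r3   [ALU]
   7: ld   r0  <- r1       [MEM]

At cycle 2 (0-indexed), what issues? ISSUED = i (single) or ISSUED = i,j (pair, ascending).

ISSUED = 3

#0 head=0: or.ALU i0 RAW r3
#1 head=1: and.ALU/st.MEM i1/i2 pair
#2 head=3: st.MEM i3 no-port MEM/MEM
#3 head=4: ld.MEM i4 no-port MEM/MEM
#4 head=5: ld.MEM/xor.ALU i5/i6 pair
#5 head=7: ld.MEM i7 tail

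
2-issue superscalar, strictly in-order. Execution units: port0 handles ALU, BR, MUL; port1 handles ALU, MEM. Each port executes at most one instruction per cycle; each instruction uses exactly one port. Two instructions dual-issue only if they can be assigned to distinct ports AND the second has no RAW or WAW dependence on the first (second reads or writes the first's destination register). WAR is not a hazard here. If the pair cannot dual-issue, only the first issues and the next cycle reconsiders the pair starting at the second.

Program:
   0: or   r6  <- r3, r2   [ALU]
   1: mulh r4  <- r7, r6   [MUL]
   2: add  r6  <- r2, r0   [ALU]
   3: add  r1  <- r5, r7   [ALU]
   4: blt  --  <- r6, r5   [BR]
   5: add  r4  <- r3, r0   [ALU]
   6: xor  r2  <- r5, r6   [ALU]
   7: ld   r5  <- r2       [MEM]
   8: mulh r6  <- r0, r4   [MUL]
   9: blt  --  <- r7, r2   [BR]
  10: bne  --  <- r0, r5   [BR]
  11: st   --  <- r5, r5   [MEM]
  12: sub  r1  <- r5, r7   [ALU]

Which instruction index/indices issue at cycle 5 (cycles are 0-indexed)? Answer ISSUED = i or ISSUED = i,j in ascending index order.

ISSUED = 9

0. or @i0  | RAW r6
1. mulh add @i1,i2  | dual
2. add blt @i3,i4  | dual
3. add xor @i5,i6  | dual
4. ld mulh @i7,i8  | dual
5. blt @i9  | no-port BR/BR
6. bne st @i10,i11  | dual
7. sub @i12  | tail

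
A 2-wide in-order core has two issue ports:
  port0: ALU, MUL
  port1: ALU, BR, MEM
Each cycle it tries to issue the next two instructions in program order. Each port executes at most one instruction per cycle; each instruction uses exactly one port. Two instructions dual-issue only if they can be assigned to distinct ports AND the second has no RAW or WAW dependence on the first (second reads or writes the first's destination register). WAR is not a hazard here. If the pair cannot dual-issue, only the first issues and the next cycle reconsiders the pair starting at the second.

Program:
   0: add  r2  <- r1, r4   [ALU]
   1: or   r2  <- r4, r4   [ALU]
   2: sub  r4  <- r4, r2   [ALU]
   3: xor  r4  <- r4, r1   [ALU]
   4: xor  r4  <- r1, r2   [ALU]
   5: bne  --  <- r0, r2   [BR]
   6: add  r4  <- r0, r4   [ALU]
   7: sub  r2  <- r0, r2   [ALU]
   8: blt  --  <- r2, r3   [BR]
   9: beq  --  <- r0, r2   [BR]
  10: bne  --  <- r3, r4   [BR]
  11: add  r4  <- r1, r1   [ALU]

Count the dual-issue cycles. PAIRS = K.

PAIRS = 3

0. add @i0  | WAW r2
1. or @i1  | RAW r2
2. sub @i2  | RAW+WAW r4
3. xor @i3  | WAW r4
4. xor+bne @i4,i5  | 2-wide
5. add+sub @i6,i7  | 2-wide
6. blt @i8  | no-port BR/BR
7. beq @i9  | no-port BR/BR
8. bne+add @i10,i11  | 2-wide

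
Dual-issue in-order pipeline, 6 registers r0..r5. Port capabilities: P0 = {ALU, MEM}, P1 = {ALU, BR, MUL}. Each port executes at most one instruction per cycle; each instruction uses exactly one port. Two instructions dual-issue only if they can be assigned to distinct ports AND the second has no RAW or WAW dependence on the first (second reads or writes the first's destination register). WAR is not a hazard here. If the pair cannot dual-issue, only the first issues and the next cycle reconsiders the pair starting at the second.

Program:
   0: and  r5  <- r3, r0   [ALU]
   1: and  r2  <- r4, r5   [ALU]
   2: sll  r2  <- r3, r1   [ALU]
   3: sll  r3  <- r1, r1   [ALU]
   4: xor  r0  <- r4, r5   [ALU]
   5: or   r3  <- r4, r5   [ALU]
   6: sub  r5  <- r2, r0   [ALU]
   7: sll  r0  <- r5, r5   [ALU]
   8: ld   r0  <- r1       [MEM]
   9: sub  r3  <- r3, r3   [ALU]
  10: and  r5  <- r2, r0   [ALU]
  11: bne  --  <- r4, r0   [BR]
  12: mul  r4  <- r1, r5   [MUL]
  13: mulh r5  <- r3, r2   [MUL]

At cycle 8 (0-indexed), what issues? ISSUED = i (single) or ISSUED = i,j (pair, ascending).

ISSUED = 12

#0 head=0: and i0 RAW r5
#1 head=1: and i1 WAW r2
#2 head=2: sll;sll i2&i3 dual
#3 head=4: xor;or i4&i5 dual
#4 head=6: sub i6 RAW r5
#5 head=7: sll i7 WAW r0
#6 head=8: ld;sub i8&i9 dual
#7 head=10: and;bne i10&i11 dual
#8 head=12: mul i12 no-port MUL/MUL
#9 head=13: mulh i13 tail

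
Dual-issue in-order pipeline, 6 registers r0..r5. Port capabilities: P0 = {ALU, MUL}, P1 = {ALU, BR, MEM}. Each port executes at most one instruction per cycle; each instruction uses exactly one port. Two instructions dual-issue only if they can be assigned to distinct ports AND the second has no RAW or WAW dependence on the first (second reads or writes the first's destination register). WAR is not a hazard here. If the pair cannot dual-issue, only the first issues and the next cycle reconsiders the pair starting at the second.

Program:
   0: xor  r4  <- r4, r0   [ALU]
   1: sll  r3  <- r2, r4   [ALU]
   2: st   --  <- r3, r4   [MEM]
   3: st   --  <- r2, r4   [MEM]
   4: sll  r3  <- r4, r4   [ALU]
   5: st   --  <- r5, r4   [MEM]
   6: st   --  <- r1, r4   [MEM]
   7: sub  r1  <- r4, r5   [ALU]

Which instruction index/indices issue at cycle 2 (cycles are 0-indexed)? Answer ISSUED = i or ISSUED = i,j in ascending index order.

0. xor.ALU @i0  | RAW r4
1. sll.ALU @i1  | RAW r3
2. st.MEM @i2  | no-port MEM/MEM
3. st.MEM+sll.ALU @i3/i4  | 2-wide
4. st.MEM @i5  | no-port MEM/MEM
5. st.MEM+sub.ALU @i6/i7  | 2-wide

ISSUED = 2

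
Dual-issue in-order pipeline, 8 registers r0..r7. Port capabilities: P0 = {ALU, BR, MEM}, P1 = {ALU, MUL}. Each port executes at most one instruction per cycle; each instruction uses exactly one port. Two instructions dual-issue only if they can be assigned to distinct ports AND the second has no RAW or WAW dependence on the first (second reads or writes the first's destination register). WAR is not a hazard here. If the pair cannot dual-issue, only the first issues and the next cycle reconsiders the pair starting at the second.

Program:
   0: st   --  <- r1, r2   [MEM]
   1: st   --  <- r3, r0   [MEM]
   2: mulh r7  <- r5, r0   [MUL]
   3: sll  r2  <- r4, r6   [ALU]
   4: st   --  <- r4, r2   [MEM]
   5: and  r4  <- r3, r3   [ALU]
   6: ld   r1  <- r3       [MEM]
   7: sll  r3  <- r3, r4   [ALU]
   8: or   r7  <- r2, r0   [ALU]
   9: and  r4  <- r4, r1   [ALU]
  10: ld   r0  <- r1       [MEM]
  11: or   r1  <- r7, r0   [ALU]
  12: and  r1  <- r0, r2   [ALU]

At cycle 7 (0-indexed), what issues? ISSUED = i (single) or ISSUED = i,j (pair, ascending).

ISSUED = 11

t=0 i0:st ; no-port MEM/MEM
t=1 i1&i2:st;mulh ; dual
t=2 i3:sll ; RAW r2
t=3 i4&i5:st;and ; dual
t=4 i6&i7:ld;sll ; dual
t=5 i8&i9:or;and ; dual
t=6 i10:ld ; RAW r0
t=7 i11:or ; WAW r1
t=8 i12:and ; tail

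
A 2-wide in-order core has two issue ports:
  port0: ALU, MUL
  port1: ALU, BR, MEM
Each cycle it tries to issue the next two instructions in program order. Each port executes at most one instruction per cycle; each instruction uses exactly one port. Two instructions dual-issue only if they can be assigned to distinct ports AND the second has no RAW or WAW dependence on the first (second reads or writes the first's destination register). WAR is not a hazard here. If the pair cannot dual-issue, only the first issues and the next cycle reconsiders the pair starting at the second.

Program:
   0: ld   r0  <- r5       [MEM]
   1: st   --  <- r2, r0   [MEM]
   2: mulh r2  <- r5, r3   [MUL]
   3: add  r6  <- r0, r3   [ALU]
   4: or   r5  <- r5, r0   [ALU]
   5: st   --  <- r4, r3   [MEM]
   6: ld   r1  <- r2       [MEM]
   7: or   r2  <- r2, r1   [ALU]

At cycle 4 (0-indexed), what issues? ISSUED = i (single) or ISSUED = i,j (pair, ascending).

  cy0 -> i0 (ld.MEM) no-port MEM/MEM
  cy1 -> i1/i2 (st.MEM mulh.MUL) dual
  cy2 -> i3/i4 (add.ALU or.ALU) dual
  cy3 -> i5 (st.MEM) no-port MEM/MEM
  cy4 -> i6 (ld.MEM) RAW r1
  cy5 -> i7 (or.ALU) tail

ISSUED = 6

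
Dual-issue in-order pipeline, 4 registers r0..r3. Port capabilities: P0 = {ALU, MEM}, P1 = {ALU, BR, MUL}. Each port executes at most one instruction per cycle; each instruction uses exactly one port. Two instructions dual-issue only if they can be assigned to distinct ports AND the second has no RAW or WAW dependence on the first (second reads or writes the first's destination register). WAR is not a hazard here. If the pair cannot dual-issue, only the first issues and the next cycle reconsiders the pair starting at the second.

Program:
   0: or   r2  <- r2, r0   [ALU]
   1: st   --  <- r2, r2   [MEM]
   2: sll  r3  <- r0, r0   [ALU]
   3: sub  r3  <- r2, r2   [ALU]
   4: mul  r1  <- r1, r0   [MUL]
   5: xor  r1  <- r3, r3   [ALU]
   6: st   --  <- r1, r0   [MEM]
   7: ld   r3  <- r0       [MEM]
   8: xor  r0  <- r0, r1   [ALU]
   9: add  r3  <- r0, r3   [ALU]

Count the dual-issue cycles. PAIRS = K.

PAIRS = 3

0. or @i0  | RAW r2
1. st;sll @i1/i2  | 2-wide
2. sub;mul @i3/i4  | 2-wide
3. xor @i5  | RAW r1
4. st @i6  | no-port MEM/MEM
5. ld;xor @i7/i8  | 2-wide
6. add @i9  | tail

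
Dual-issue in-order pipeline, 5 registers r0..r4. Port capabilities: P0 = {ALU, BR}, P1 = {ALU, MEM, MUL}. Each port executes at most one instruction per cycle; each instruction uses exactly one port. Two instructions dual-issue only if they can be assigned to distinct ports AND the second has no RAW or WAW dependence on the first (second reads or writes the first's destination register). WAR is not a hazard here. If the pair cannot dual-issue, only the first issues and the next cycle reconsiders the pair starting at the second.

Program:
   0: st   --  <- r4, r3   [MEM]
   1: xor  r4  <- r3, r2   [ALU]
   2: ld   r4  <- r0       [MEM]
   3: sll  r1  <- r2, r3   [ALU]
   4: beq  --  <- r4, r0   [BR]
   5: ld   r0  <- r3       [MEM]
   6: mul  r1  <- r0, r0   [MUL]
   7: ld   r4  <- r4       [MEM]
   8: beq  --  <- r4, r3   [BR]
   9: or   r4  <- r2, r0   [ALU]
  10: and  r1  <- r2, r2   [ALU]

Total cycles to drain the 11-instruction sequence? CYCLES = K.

c0: i0+i1 st;xor  2-wide
c1: i2+i3 ld;sll  2-wide
c2: i4+i5 beq;ld  2-wide
c3: i6 mul  no-port MUL/MEM
c4: i7 ld  RAW r4
c5: i8+i9 beq;or  2-wide
c6: i10 and  tail

CYCLES = 7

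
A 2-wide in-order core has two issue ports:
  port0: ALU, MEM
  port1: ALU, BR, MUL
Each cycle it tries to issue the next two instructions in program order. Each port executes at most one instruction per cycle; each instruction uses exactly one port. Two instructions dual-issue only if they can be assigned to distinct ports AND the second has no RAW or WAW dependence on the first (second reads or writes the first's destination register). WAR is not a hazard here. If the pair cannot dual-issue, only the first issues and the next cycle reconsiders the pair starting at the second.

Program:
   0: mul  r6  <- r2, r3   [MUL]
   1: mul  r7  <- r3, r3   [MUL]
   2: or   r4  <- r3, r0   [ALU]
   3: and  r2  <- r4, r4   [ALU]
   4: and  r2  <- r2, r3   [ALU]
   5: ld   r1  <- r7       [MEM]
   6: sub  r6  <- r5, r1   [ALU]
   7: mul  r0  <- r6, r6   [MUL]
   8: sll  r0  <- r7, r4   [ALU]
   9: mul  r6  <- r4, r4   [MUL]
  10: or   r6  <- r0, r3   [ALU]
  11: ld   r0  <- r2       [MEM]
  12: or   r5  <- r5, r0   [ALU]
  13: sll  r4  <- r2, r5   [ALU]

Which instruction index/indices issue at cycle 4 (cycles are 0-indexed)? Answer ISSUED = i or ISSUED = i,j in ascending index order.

0. mul @i0  | no-port MUL/MUL
1. mul or @i1&i2  | 2-wide
2. and @i3  | RAW+WAW r2
3. and ld @i4&i5  | 2-wide
4. sub @i6  | RAW r6
5. mul @i7  | WAW r0
6. sll mul @i8&i9  | 2-wide
7. or ld @i10&i11  | 2-wide
8. or @i12  | RAW r5
9. sll @i13  | tail

ISSUED = 6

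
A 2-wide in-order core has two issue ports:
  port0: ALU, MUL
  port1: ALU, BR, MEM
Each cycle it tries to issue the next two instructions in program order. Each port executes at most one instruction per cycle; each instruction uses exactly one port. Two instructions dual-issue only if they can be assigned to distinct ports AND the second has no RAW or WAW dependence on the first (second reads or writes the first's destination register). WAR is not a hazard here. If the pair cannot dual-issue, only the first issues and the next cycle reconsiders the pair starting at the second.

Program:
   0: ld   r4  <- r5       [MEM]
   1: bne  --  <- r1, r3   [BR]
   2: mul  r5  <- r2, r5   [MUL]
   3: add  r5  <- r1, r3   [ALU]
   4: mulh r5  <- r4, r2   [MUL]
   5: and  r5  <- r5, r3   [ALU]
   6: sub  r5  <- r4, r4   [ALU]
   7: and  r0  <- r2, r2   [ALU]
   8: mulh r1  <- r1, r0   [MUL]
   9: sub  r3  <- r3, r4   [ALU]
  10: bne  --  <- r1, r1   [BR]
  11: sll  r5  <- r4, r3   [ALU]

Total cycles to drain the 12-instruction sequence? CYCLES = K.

CYCLES = 8

t=0 i0:ld ; no-port MEM/BR
t=1 i1&i2:bne mul ; 2-wide
t=2 i3:add ; WAW r5
t=3 i4:mulh ; RAW+WAW r5
t=4 i5:and ; WAW r5
t=5 i6&i7:sub and ; 2-wide
t=6 i8&i9:mulh sub ; 2-wide
t=7 i10&i11:bne sll ; 2-wide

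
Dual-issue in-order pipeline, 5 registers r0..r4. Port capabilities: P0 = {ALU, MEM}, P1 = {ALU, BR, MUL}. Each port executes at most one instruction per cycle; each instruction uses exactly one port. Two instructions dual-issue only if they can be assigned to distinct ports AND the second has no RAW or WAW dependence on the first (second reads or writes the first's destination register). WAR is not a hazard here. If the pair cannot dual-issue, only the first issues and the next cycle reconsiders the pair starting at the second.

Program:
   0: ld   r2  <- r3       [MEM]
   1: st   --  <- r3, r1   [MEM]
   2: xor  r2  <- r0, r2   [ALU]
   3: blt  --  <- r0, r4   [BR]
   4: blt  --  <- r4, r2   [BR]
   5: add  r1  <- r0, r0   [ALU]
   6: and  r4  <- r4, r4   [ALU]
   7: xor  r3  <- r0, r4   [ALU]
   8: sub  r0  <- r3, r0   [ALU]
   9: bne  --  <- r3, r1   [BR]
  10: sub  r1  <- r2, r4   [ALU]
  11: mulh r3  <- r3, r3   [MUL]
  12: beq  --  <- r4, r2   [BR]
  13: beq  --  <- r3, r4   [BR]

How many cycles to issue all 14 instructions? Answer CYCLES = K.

CYCLES = 10

t=0 i0:ld.MEM ; no-port MEM/MEM
t=1 i1,i2:st.MEM;xor.ALU ; 2-wide
t=2 i3:blt.BR ; no-port BR/BR
t=3 i4,i5:blt.BR;add.ALU ; 2-wide
t=4 i6:and.ALU ; RAW r4
t=5 i7:xor.ALU ; RAW r3
t=6 i8,i9:sub.ALU;bne.BR ; 2-wide
t=7 i10,i11:sub.ALU;mulh.MUL ; 2-wide
t=8 i12:beq.BR ; no-port BR/BR
t=9 i13:beq.BR ; tail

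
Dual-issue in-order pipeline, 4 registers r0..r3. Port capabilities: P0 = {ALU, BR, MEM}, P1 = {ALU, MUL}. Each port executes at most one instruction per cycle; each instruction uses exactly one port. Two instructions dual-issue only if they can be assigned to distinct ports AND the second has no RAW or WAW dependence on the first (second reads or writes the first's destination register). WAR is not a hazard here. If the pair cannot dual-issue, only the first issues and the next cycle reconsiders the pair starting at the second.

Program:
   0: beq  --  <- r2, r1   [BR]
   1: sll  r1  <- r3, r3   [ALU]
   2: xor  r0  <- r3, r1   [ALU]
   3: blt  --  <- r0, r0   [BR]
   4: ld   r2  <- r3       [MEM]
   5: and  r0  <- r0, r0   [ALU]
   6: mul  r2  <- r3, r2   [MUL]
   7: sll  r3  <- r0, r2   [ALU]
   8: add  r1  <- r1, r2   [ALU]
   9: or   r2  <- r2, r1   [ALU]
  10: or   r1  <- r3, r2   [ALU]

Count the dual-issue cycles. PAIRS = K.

c0: i0&i1 beq.BR+sll.ALU  2-wide
c1: i2 xor.ALU  RAW r0
c2: i3 blt.BR  no-port BR/MEM
c3: i4&i5 ld.MEM+and.ALU  2-wide
c4: i6 mul.MUL  RAW r2
c5: i7&i8 sll.ALU+add.ALU  2-wide
c6: i9 or.ALU  RAW r2
c7: i10 or.ALU  tail

PAIRS = 3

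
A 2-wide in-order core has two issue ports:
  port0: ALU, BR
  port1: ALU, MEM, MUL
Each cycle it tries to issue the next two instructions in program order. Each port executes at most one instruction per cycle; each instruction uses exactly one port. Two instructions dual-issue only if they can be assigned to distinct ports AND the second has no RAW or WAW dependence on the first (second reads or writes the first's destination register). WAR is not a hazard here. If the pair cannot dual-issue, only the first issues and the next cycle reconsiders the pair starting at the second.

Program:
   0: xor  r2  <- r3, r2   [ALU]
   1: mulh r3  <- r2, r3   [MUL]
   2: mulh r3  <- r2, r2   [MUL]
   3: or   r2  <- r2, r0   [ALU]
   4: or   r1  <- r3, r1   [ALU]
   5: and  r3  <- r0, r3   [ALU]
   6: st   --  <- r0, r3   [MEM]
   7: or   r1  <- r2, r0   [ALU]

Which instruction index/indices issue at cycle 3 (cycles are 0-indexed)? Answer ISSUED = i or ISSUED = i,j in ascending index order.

t=0 i0:xor ; RAW r2
t=1 i1:mulh ; no-port MUL/MUL
t=2 i2,i3:mulh or ; pair
t=3 i4,i5:or and ; pair
t=4 i6,i7:st or ; pair

ISSUED = 4,5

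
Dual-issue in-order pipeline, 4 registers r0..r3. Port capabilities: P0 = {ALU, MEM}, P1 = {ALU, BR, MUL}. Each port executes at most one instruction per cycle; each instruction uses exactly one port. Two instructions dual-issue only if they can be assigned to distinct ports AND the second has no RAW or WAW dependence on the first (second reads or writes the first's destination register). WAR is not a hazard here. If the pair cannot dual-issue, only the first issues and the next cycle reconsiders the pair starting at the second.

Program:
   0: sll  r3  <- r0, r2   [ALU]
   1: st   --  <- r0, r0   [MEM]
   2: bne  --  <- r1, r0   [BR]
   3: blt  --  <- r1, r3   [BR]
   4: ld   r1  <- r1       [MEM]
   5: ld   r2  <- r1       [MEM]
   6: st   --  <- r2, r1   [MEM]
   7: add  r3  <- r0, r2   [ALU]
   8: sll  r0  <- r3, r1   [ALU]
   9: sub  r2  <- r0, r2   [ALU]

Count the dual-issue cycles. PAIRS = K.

0. sll.ALU st.MEM @i0/i1  | pair
1. bne.BR @i2  | no-port BR/BR
2. blt.BR ld.MEM @i3/i4  | pair
3. ld.MEM @i5  | no-port MEM/MEM
4. st.MEM add.ALU @i6/i7  | pair
5. sll.ALU @i8  | RAW r0
6. sub.ALU @i9  | tail

PAIRS = 3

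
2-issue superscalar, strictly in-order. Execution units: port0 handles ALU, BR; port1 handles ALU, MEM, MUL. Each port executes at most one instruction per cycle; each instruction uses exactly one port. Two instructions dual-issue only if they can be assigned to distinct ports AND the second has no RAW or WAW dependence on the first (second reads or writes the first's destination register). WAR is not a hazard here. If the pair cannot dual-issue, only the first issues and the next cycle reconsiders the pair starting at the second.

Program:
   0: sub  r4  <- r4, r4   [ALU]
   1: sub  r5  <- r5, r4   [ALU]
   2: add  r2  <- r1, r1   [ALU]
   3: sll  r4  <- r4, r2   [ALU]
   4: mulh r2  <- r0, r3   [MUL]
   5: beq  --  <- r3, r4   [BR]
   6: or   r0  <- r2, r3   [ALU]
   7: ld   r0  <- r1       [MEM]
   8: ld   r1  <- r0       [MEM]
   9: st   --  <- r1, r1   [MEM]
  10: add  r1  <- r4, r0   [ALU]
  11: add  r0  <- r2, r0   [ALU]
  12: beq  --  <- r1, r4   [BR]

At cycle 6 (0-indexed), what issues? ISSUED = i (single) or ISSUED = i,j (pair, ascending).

ISSUED = 9,10

c0: i0 sub  RAW r4
c1: i1+i2 sub;add  2-wide
c2: i3+i4 sll;mulh  2-wide
c3: i5+i6 beq;or  2-wide
c4: i7 ld  no-port MEM/MEM
c5: i8 ld  no-port MEM/MEM
c6: i9+i10 st;add  2-wide
c7: i11+i12 add;beq  2-wide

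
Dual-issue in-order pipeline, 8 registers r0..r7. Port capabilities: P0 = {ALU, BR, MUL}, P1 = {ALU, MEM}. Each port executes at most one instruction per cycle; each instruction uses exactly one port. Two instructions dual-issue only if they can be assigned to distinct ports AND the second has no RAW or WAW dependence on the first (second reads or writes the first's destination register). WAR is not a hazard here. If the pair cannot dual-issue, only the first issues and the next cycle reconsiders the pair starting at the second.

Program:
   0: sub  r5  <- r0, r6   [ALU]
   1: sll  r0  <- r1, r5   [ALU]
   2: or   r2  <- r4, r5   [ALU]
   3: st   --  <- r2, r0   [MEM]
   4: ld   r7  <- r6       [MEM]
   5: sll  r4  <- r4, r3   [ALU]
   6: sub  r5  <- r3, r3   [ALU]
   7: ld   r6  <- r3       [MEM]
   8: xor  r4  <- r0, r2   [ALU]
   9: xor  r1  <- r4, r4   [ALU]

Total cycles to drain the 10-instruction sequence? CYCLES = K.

#0 head=0: sub.ALU i0 RAW r5
#1 head=1: sll.ALU/or.ALU i1&i2 pair
#2 head=3: st.MEM i3 no-port MEM/MEM
#3 head=4: ld.MEM/sll.ALU i4&i5 pair
#4 head=6: sub.ALU/ld.MEM i6&i7 pair
#5 head=8: xor.ALU i8 RAW r4
#6 head=9: xor.ALU i9 tail

CYCLES = 7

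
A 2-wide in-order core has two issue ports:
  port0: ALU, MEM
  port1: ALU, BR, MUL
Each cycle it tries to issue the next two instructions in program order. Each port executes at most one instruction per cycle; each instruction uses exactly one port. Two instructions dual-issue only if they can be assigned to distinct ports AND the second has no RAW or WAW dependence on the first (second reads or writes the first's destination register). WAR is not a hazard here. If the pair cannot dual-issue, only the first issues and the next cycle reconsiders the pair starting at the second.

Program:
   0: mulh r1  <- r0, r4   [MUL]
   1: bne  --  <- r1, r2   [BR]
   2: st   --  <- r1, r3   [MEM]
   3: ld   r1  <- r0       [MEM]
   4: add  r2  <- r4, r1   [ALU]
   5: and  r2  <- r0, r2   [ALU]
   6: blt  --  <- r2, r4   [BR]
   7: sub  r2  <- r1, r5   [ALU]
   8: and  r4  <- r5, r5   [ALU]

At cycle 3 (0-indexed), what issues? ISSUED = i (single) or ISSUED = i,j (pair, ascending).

ISSUED = 4

0. mulh.MUL @i0  | no-port MUL/BR
1. bne.BR;st.MEM @i1+i2  | dual
2. ld.MEM @i3  | RAW r1
3. add.ALU @i4  | RAW+WAW r2
4. and.ALU @i5  | RAW r2
5. blt.BR;sub.ALU @i6+i7  | dual
6. and.ALU @i8  | tail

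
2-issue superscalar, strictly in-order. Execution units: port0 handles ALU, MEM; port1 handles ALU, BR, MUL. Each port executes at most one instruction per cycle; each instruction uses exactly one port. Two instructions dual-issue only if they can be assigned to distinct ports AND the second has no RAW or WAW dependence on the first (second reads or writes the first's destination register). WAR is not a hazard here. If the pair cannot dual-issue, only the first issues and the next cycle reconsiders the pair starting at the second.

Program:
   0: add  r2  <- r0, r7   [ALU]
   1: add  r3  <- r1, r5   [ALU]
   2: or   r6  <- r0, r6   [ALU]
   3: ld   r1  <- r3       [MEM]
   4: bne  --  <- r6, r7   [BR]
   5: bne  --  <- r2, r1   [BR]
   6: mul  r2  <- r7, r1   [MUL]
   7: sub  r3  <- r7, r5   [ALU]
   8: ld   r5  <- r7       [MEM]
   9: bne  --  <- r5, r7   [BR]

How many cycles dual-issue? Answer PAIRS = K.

c0: i0/i1 add+add  pair
c1: i2/i3 or+ld  pair
c2: i4 bne  no-port BR/BR
c3: i5 bne  no-port BR/MUL
c4: i6/i7 mul+sub  pair
c5: i8 ld  RAW r5
c6: i9 bne  tail

PAIRS = 3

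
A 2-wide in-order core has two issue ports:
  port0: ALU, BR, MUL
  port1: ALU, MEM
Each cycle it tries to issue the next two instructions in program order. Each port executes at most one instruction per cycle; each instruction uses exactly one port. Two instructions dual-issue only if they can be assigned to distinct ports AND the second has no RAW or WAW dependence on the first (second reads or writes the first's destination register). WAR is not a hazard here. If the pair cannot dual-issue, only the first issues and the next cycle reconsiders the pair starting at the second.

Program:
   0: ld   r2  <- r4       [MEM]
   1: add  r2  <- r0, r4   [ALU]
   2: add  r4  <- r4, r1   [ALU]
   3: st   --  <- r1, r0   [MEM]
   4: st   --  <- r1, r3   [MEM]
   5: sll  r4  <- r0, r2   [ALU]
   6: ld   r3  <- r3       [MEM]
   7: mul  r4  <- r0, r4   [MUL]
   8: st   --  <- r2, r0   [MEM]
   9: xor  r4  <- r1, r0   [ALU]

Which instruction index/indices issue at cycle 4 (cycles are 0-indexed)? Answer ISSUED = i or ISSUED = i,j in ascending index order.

[0] i0  ld.MEM  -- WAW r2
[1] i1&i2  add.ALU/add.ALU  -- dual
[2] i3  st.MEM  -- no-port MEM/MEM
[3] i4&i5  st.MEM/sll.ALU  -- dual
[4] i6&i7  ld.MEM/mul.MUL  -- dual
[5] i8&i9  st.MEM/xor.ALU  -- dual

ISSUED = 6,7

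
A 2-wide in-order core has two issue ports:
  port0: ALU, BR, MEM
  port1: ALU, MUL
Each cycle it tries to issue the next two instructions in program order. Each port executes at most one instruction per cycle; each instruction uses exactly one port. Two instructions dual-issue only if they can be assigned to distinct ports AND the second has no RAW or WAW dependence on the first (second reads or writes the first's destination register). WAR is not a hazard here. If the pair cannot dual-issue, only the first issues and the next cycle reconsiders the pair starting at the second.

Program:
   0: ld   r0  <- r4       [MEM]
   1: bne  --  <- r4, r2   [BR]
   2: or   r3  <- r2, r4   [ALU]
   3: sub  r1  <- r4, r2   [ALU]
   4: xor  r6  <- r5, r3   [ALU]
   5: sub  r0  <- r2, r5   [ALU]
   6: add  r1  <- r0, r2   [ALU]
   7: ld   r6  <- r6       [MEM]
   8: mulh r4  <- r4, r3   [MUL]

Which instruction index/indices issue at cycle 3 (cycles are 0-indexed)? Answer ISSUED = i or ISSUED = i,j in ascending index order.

ISSUED = 5

  cy0 -> i0 (ld.MEM) no-port MEM/BR
  cy1 -> i1&i2 (bne.BR/or.ALU) dual
  cy2 -> i3&i4 (sub.ALU/xor.ALU) dual
  cy3 -> i5 (sub.ALU) RAW r0
  cy4 -> i6&i7 (add.ALU/ld.MEM) dual
  cy5 -> i8 (mulh.MUL) tail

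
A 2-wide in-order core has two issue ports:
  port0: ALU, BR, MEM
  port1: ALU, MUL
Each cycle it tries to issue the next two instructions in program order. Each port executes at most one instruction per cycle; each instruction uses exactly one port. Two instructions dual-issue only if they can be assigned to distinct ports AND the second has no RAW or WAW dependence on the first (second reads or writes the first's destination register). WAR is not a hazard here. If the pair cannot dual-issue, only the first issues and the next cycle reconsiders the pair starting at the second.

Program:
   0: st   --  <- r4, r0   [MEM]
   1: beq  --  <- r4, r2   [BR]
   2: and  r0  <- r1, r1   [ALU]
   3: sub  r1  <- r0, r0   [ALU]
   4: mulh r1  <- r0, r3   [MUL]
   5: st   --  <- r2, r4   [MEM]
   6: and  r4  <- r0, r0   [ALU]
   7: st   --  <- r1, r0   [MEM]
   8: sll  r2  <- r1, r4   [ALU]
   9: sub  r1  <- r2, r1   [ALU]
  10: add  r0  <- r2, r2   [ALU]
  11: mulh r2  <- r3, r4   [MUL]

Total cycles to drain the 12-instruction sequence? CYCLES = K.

CYCLES = 8

c0: i0 st.MEM  no-port MEM/BR
c1: i1,i2 beq.BR;and.ALU  dual
c2: i3 sub.ALU  WAW r1
c3: i4,i5 mulh.MUL;st.MEM  dual
c4: i6,i7 and.ALU;st.MEM  dual
c5: i8 sll.ALU  RAW r2
c6: i9,i10 sub.ALU;add.ALU  dual
c7: i11 mulh.MUL  tail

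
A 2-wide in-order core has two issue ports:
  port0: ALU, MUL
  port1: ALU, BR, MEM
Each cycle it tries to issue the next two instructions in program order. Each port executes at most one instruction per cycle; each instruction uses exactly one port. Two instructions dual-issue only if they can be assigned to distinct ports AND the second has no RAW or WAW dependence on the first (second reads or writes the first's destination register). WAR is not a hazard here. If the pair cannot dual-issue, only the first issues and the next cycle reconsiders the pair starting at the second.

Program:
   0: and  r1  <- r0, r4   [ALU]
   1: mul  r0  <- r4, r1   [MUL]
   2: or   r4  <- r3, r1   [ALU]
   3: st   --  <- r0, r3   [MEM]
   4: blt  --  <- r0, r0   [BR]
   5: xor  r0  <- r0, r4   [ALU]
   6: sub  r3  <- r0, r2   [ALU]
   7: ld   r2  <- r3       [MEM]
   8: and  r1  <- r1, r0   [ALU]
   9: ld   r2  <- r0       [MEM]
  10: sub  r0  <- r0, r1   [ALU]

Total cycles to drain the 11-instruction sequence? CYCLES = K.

CYCLES = 7

0. and.ALU @i0  | RAW r1
1. mul.MUL;or.ALU @i1&i2  | pair
2. st.MEM @i3  | no-port MEM/BR
3. blt.BR;xor.ALU @i4&i5  | pair
4. sub.ALU @i6  | RAW r3
5. ld.MEM;and.ALU @i7&i8  | pair
6. ld.MEM;sub.ALU @i9&i10  | pair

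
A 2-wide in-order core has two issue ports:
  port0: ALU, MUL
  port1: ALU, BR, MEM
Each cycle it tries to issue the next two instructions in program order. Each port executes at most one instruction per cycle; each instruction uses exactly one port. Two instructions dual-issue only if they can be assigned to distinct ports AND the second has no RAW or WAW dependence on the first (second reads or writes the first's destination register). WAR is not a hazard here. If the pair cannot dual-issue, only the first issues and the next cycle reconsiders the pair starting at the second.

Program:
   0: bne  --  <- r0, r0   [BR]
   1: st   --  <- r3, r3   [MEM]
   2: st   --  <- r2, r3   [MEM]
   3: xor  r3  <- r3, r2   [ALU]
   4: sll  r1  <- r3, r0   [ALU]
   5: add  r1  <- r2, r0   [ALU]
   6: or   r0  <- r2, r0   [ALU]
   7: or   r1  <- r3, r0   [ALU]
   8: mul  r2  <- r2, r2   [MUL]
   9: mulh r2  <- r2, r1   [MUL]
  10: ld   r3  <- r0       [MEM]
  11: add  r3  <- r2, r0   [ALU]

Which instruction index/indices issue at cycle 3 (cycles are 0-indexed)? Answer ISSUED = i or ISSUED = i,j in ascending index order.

#0 head=0: bne.BR i0 no-port BR/MEM
#1 head=1: st.MEM i1 no-port MEM/MEM
#2 head=2: st.MEM xor.ALU i2+i3 dual
#3 head=4: sll.ALU i4 WAW r1
#4 head=5: add.ALU or.ALU i5+i6 dual
#5 head=7: or.ALU mul.MUL i7+i8 dual
#6 head=9: mulh.MUL ld.MEM i9+i10 dual
#7 head=11: add.ALU i11 tail

ISSUED = 4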